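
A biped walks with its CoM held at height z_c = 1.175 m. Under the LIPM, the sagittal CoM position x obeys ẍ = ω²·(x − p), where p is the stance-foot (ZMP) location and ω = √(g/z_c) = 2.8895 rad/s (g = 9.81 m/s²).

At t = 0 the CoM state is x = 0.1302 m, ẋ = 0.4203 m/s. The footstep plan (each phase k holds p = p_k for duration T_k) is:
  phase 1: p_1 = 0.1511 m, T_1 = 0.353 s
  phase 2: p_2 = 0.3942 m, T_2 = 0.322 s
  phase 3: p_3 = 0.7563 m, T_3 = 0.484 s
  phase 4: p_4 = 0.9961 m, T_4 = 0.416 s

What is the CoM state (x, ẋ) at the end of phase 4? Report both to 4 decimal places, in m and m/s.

phase 1: p=0.1511, T=0.353, ωT=1.019993, cosh=1.566887, sinh=1.206290; start (x,ẋ)=(0.130200, 0.420300) → end (x,ẋ)=(0.293816, 0.585714)
phase 2: p=0.3942, T=0.322, ωT=0.930419, cosh=1.464980, sinh=1.070591; start (x,ẋ)=(0.293816, 0.585714) → end (x,ẋ)=(0.464153, 0.547525)
phase 3: p=0.7563, T=0.484, ωT=1.398518, cosh=2.148079, sinh=1.901116; start (x,ẋ)=(0.464153, 0.547525) → end (x,ẋ)=(0.488984, -0.428716)
phase 4: p=0.9961, T=0.416, ωT=1.202032, cosh=1.813727, sinh=1.513144; start (x,ẋ)=(0.488984, -0.428716) → end (x,ẋ)=(-0.148176, -2.994802)

x = -0.1482, ẋ = -2.9948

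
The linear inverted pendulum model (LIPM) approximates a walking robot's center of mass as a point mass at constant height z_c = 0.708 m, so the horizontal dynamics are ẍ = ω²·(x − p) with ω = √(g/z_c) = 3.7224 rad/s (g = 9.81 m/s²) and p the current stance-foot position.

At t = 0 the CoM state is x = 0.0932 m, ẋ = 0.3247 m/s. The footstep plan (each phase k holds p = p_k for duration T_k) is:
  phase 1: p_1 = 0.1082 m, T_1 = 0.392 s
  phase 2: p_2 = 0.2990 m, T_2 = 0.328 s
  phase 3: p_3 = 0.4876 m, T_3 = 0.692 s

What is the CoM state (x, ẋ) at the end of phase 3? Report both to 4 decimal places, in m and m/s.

phase 1: p=0.1082, T=0.392, ωT=1.459181, cosh=2.267430, sinh=2.035003; start (x,ẋ)=(0.093200, 0.324700) → end (x,ẋ)=(0.251699, 0.622608)
phase 2: p=0.2990, T=0.328, ωT=1.220947, cosh=1.842674, sinh=1.547723; start (x,ẋ)=(0.251699, 0.622608) → end (x,ẋ)=(0.470712, 0.874752)
phase 3: p=0.4876, T=0.692, ωT=2.575901, cosh=6.609618, sinh=6.533533; start (x,ẋ)=(0.470712, 0.874752) → end (x,ẋ)=(1.911337, 5.371056)

x = 1.9113, ẋ = 5.3711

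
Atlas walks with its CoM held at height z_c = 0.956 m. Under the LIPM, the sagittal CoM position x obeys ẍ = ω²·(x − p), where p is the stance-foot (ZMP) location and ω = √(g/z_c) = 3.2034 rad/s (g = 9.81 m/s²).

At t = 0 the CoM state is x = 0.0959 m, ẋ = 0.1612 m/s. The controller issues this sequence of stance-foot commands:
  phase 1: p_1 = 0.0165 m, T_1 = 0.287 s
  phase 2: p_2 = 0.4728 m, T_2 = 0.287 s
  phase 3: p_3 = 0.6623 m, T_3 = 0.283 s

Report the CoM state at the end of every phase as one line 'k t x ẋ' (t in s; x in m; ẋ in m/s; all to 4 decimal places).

phase 1: p=0.0165, T=0.287, ωT=0.919376, cosh=1.453246, sinh=1.054478; start (x,ẋ)=(0.095900, 0.161200) → end (x,ẋ)=(0.184951, 0.502470)
phase 2: p=0.4728, T=0.287, ωT=0.919376, cosh=1.453246, sinh=1.054478; start (x,ẋ)=(0.184951, 0.502470) → end (x,ẋ)=(0.219884, -0.242118)
phase 3: p=0.6623, T=0.283, ωT=0.906562, cosh=1.439853, sinh=1.035943; start (x,ẋ)=(0.219884, -0.242118) → end (x,ẋ)=(-0.053012, -1.816789)

1 0.2870 0.1850 0.5025
2 0.5740 0.2199 -0.2421
3 0.8570 -0.0530 -1.8168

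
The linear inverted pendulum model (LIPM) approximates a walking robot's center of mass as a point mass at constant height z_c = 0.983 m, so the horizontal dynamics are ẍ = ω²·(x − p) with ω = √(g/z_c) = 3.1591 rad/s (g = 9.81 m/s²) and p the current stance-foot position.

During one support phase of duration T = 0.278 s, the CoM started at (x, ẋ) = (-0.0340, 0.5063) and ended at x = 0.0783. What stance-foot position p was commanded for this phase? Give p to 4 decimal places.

ωT = 3.1591·0.278 = 0.878230; cosh(ωT) = 1.411077, sinh(ωT) = 0.995559
x(T) = p + (x₀−p)·cosh(ωT) + (ẋ₀/ω)·sinh(ωT) ⇒ p·(1 − cosh) = x(T) − x₀·cosh − (ẋ₀/ω)·sinh
numerator   = 0.0783 − (-0.0340)·1.411077 − (0.5063/3.1591)·0.995559 = -0.033279
denominator = 1 − 1.411077 = -0.411077
p = -0.033279 / -0.411077 = 0.0810

p = 0.0810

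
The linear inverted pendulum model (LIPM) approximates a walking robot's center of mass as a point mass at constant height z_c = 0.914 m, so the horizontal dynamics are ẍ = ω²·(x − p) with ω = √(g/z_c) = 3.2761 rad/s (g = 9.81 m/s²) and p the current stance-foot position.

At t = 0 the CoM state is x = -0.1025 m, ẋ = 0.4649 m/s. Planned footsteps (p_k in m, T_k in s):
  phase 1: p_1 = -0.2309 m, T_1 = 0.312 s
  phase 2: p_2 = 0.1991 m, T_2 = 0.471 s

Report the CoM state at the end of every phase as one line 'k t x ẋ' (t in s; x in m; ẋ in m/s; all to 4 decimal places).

1 0.3120 0.1423 1.2385
2 0.7830 0.9041 2.6141

phase 1: p=-0.2309, T=0.312, ωT=1.022143, cosh=1.569484, sinh=1.209661; start (x,ẋ)=(-0.102500, 0.464900) → end (x,ẋ)=(0.142280, 1.238498)
phase 2: p=0.1991, T=0.471, ωT=1.543043, cosh=2.446268, sinh=2.232538; start (x,ẋ)=(0.142280, 1.238498) → end (x,ẋ)=(0.904094, 2.614120)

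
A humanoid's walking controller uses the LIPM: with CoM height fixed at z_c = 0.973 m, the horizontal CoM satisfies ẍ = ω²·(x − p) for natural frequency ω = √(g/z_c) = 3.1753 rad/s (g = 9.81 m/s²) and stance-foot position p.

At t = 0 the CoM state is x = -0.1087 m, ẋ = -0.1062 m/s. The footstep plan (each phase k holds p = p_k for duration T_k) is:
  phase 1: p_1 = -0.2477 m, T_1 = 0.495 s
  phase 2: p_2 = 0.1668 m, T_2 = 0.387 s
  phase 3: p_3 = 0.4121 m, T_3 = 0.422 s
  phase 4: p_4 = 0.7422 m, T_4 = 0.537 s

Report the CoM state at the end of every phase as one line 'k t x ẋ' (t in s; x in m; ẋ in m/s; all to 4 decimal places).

1 0.4950 0.0243 0.7501
2 0.8820 0.2716 0.6846
3 1.3040 0.5089 0.6035
4 1.8410 0.5848 -0.2556

phase 1: p=-0.2477, T=0.495, ωT=1.571773, cosh=2.511428, sinh=2.303752; start (x,ẋ)=(-0.108700, -0.106200) → end (x,ẋ)=(0.024338, 0.750086)
phase 2: p=0.1668, T=0.387, ωT=1.228841, cosh=1.854949, sinh=1.562318; start (x,ẋ)=(0.024338, 0.750086) → end (x,ẋ)=(0.271599, 0.684642)
phase 3: p=0.4121, T=0.422, ωT=1.339977, cosh=2.040403, sinh=1.778551; start (x,ẋ)=(0.271599, 0.684642) → end (x,ẋ)=(0.508903, 0.603475)
phase 4: p=0.7422, T=0.537, ωT=1.705136, cosh=2.841941, sinh=2.660193; start (x,ẋ)=(0.508903, 0.603475) → end (x,ẋ)=(0.584762, -0.255595)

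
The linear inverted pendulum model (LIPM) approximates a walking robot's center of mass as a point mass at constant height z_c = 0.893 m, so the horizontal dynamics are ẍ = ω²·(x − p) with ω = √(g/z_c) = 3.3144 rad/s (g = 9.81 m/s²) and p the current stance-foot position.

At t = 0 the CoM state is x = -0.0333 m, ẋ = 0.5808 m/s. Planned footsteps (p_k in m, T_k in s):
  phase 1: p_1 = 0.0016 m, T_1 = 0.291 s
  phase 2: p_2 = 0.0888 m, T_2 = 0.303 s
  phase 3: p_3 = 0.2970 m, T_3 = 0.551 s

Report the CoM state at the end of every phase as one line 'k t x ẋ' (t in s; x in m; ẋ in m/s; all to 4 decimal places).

1 0.2910 0.1456 0.7429
2 0.5940 0.4417 1.3726
3 1.1450 2.0105 5.8231

phase 1: p=0.0016, T=0.291, ωT=0.964490, cosh=1.502314, sinh=1.121137; start (x,ẋ)=(-0.033300, 0.580800) → end (x,ẋ)=(0.145632, 0.742859)
phase 2: p=0.0888, T=0.303, ωT=1.004263, cosh=1.548105, sinh=1.181790; start (x,ẋ)=(0.145632, 0.742859) → end (x,ẋ)=(0.441657, 1.372631)
phase 3: p=0.2970, T=0.551, ωT=1.826234, cosh=3.185738, sinh=3.024719; start (x,ẋ)=(0.441657, 1.372631) → end (x,ẋ)=(2.010502, 5.823051)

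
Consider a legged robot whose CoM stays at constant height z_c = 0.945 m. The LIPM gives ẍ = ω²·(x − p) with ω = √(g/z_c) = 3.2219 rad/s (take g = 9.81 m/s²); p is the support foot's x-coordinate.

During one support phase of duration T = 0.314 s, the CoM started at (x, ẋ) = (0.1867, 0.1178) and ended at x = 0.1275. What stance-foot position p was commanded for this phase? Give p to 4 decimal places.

p = 0.3713

ωT = 3.2219·0.314 = 1.011677; cosh(ωT) = 1.556908, sinh(ωT) = 1.193300
x(T) = p + (x₀−p)·cosh(ωT) + (ẋ₀/ω)·sinh(ωT) ⇒ p·(1 − cosh) = x(T) − x₀·cosh − (ẋ₀/ω)·sinh
numerator   = 0.1275 − (0.1867)·1.556908 − (0.1178/3.2219)·1.193300 = -0.206805
denominator = 1 − 1.556908 = -0.556908
p = -0.206805 / -0.556908 = 0.3713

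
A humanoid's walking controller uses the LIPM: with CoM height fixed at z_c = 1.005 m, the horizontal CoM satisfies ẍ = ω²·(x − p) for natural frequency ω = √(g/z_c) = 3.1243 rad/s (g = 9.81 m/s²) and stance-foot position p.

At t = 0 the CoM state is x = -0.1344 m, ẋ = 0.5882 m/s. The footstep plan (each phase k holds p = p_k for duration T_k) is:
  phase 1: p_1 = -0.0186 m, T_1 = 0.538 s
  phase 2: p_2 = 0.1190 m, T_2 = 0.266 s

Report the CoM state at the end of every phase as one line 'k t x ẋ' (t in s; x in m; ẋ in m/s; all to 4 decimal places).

1 0.5380 0.1477 0.6964
2 0.8040 0.3655 1.0343

phase 1: p=-0.0186, T=0.538, ωT=1.680873, cosh=2.778228, sinh=2.592017; start (x,ẋ)=(-0.134400, 0.588200) → end (x,ẋ)=(0.147670, 0.696378)
phase 2: p=0.1190, T=0.266, ωT=0.831064, cosh=1.365673, sinh=0.930087; start (x,ẋ)=(0.147670, 0.696378) → end (x,ẋ)=(0.365462, 1.034336)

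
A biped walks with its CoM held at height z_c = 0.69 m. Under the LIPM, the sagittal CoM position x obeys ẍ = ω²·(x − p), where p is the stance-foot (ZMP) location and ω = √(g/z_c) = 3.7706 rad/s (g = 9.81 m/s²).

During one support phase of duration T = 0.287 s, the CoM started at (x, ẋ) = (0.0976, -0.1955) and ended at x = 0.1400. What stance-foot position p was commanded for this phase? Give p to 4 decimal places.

p = -0.0731

ωT = 3.7706·0.287 = 1.082162; cosh(ωT) = 1.644958, sinh(ωT) = 1.306096
x(T) = p + (x₀−p)·cosh(ωT) + (ẋ₀/ω)·sinh(ωT) ⇒ p·(1 − cosh) = x(T) − x₀·cosh − (ẋ₀/ω)·sinh
numerator   = 0.1400 − (0.0976)·1.644958 − (-0.1955/3.7706)·1.306096 = 0.047171
denominator = 1 − 1.644958 = -0.644958
p = 0.047171 / -0.644958 = -0.0731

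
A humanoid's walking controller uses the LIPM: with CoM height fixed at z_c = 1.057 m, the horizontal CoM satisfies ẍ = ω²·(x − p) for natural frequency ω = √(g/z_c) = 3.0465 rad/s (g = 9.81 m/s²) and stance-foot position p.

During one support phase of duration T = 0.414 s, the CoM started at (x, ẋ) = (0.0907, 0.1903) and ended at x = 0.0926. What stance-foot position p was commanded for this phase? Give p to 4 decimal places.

ωT = 3.0465·0.414 = 1.261251; cosh(ωT) = 1.906567, sinh(ωT) = 1.623268
x(T) = p + (x₀−p)·cosh(ωT) + (ẋ₀/ω)·sinh(ωT) ⇒ p·(1 − cosh) = x(T) − x₀·cosh − (ẋ₀/ω)·sinh
numerator   = 0.0926 − (0.0907)·1.906567 − (0.1903/3.0465)·1.623268 = -0.181723
denominator = 1 − 1.906567 = -0.906567
p = -0.181723 / -0.906567 = 0.2005

p = 0.2005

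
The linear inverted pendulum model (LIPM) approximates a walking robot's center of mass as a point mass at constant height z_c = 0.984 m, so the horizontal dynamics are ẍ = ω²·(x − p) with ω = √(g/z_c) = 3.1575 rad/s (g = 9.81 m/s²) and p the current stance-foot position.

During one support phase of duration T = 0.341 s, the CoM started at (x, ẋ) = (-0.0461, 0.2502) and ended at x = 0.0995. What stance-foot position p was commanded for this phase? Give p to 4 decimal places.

p = -0.1132

ωT = 3.1575·0.341 = 1.076708; cosh(ωT) = 1.637858, sinh(ωT) = 1.297142
x(T) = p + (x₀−p)·cosh(ωT) + (ẋ₀/ω)·sinh(ωT) ⇒ p·(1 − cosh) = x(T) − x₀·cosh − (ẋ₀/ω)·sinh
numerator   = 0.0995 − (-0.0461)·1.637858 − (0.2502/3.1575)·1.297142 = 0.072220
denominator = 1 − 1.637858 = -0.637858
p = 0.072220 / -0.637858 = -0.1132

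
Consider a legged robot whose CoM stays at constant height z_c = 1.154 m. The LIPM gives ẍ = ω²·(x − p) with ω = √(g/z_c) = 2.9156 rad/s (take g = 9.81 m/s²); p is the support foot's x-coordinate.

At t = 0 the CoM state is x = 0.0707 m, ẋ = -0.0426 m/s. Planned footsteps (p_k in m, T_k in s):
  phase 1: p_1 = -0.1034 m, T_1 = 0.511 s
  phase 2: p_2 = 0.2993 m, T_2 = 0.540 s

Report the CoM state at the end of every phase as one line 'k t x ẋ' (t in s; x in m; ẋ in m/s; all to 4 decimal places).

1 0.5110 0.2717 0.9695
2 1.0510 0.9980 2.2545

phase 1: p=-0.1034, T=0.511, ωT=1.489872, cosh=2.330964, sinh=2.105562; start (x,ẋ)=(0.070700, -0.042600) → end (x,ẋ)=(0.271656, 0.969497)
phase 2: p=0.2993, T=0.540, ωT=1.574424, cosh=2.517543, sinh=2.310417; start (x,ẋ)=(0.271656, 0.969497) → end (x,ẋ)=(0.997967, 2.254535)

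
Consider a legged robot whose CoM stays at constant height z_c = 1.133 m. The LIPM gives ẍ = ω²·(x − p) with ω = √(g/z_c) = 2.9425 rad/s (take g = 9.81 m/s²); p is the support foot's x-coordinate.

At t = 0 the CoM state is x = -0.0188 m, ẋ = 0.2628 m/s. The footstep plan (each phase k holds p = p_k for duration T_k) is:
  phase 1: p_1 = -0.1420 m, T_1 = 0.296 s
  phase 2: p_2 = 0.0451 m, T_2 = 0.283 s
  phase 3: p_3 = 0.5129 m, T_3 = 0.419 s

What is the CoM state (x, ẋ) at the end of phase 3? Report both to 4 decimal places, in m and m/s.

phase 1: p=-0.1420, T=0.296, ωT=0.870980, cosh=1.403896, sinh=0.985355; start (x,ẋ)=(-0.018800, 0.262800) → end (x,ẋ)=(0.118964, 0.726151)
phase 2: p=0.0451, T=0.283, ωT=0.832727, cosh=1.367222, sinh=0.932360; start (x,ẋ)=(0.118964, 0.726151) → end (x,ẋ)=(0.376176, 1.195453)
phase 3: p=0.5129, T=0.419, ωT=1.232907, cosh=1.861318, sinh=1.569874; start (x,ẋ)=(0.376176, 1.195453) → end (x,ẋ)=(0.896208, 1.593542)

x = 0.8962, ẋ = 1.5935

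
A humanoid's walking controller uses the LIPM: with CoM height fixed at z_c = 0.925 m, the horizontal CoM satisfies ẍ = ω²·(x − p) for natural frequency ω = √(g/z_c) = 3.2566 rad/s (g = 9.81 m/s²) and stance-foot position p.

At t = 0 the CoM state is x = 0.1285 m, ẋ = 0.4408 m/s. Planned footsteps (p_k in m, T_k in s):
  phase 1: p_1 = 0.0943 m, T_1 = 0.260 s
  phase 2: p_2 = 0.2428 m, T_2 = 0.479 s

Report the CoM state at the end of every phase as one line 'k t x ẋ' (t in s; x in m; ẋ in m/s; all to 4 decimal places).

phase 1: p=0.0943, T=0.260, ωT=0.846716, cosh=1.380398, sinh=0.951578; start (x,ẋ)=(0.128500, 0.440800) → end (x,ẋ)=(0.270311, 0.714462)
phase 2: p=0.2428, T=0.479, ωT=1.559911, cosh=2.484277, sinh=2.274122; start (x,ẋ)=(0.270311, 0.714462) → end (x,ẋ)=(0.810063, 1.978668)

1 0.2600 0.2703 0.7145
2 0.7390 0.8101 1.9787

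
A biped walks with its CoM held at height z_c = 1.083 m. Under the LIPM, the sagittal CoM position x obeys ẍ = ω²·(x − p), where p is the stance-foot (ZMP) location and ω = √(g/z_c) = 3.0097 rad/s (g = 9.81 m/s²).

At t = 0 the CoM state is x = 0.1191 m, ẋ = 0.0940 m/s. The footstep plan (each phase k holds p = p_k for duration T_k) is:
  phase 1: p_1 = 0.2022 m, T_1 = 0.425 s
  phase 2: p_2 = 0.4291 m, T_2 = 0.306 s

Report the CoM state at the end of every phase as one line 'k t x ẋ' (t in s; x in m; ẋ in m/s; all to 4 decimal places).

phase 1: p=0.2022, T=0.425, ωT=1.279122, cosh=1.935883, sinh=1.657602; start (x,ẋ)=(0.119100, 0.094000) → end (x,ẋ)=(0.093099, -0.232603)
phase 2: p=0.4291, T=0.306, ωT=0.920968, cosh=1.454927, sinh=1.056794; start (x,ẋ)=(0.093099, -0.232603) → end (x,ẋ)=(-0.141431, -1.407117)

1 0.4250 0.0931 -0.2326
2 0.7310 -0.1414 -1.4071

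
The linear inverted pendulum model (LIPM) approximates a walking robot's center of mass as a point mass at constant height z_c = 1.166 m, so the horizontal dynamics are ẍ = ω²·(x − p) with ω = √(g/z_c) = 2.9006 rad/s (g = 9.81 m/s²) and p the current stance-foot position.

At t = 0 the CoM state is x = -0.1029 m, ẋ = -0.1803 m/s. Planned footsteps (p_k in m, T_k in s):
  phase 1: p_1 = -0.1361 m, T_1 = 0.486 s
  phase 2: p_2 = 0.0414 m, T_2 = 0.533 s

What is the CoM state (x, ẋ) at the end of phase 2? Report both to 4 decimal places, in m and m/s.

phase 1: p=-0.1361, T=0.486, ωT=1.409692, cosh=2.169455, sinh=1.925237; start (x,ẋ)=(-0.102900, -0.180300) → end (x,ẋ)=(-0.183746, -0.205753)
phase 2: p=0.0414, T=0.533, ωT=1.546020, cosh=2.452925, sinh=2.239830; start (x,ẋ)=(-0.183746, -0.205753) → end (x,ẋ)=(-0.669747, -1.967436)

x = -0.6697, ẋ = -1.9674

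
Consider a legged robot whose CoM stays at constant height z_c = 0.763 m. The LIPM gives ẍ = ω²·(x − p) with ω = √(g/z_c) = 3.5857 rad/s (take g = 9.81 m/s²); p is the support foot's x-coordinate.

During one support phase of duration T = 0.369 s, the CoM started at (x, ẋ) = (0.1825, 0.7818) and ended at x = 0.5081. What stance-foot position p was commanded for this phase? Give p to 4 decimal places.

ωT = 3.5857·0.369 = 1.323123; cosh(ωT) = 2.010717, sinh(ωT) = 1.744415
x(T) = p + (x₀−p)·cosh(ωT) + (ẋ₀/ω)·sinh(ωT) ⇒ p·(1 − cosh) = x(T) − x₀·cosh − (ẋ₀/ω)·sinh
numerator   = 0.5081 − (0.1825)·2.010717 − (0.7818/3.5857)·1.744415 = -0.239195
denominator = 1 − 2.010717 = -1.010717
p = -0.239195 / -1.010717 = 0.2367

p = 0.2367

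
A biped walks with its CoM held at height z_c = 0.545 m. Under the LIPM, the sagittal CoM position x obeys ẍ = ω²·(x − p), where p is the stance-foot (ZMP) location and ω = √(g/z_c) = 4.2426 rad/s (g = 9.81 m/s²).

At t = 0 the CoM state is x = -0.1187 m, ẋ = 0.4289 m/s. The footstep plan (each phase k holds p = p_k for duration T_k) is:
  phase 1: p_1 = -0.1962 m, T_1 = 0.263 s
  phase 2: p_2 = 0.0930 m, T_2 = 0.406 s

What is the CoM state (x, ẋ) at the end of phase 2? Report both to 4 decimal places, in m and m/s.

phase 1: p=-0.1962, T=0.263, ωT=1.115804, cosh=1.689836, sinh=1.362184; start (x,ẋ)=(-0.118700, 0.428900) → end (x,ẋ)=(0.072471, 1.172659)
phase 2: p=0.0930, T=0.406, ωT=1.722496, cosh=2.888551, sinh=2.709931; start (x,ẋ)=(0.072471, 1.172659) → end (x,ẋ)=(0.782727, 3.151255)

x = 0.7827, ẋ = 3.1513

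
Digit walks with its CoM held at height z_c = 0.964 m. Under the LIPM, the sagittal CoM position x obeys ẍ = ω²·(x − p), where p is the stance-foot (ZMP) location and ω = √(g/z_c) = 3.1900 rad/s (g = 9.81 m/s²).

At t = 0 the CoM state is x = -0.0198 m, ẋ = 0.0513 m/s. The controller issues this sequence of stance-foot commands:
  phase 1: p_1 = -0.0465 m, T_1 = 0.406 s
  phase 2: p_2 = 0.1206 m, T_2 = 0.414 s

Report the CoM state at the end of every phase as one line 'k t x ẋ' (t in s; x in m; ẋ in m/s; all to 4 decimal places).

phase 1: p=-0.0465, T=0.406, ωT=1.295140, cosh=1.962683, sinh=1.688824; start (x,ẋ)=(-0.019800, 0.051300) → end (x,ẋ)=(0.033062, 0.244528)
phase 2: p=0.1206, T=0.414, ωT=1.320660, cosh=2.006426, sinh=1.739467; start (x,ẋ)=(0.033062, 0.244528) → end (x,ẋ)=(0.078300, 0.004890)

1 0.4060 0.0331 0.2445
2 0.8200 0.0783 0.0049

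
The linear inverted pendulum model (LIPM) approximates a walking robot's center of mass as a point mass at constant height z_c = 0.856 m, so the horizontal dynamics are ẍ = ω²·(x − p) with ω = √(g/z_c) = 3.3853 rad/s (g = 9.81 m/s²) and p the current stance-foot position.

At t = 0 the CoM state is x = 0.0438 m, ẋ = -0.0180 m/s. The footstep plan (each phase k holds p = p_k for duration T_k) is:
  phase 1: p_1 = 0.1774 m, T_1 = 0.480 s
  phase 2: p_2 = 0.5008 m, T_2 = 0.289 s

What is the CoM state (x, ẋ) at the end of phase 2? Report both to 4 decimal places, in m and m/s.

x = -0.9331, ẋ = -4.4106

phase 1: p=0.1774, T=0.480, ωT=1.624944, cosh=2.637529, sinh=2.440606; start (x,ẋ)=(0.043800, -0.018000) → end (x,ẋ)=(-0.187951, -1.151303)
phase 2: p=0.5008, T=0.289, ωT=0.978352, cosh=1.517999, sinh=1.142069; start (x,ẋ)=(-0.187951, -1.151303) → end (x,ẋ)=(-0.933128, -4.410557)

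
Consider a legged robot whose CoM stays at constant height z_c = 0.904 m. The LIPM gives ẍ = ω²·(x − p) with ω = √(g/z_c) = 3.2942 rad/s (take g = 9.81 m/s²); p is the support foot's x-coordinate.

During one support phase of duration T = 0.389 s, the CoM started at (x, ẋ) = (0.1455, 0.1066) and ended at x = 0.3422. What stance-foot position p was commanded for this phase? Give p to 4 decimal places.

p = -0.0066

ωT = 3.2942·0.389 = 1.281444; cosh(ωT) = 1.939736, sinh(ωT) = 1.662100
x(T) = p + (x₀−p)·cosh(ωT) + (ẋ₀/ω)·sinh(ωT) ⇒ p·(1 − cosh) = x(T) − x₀·cosh − (ẋ₀/ω)·sinh
numerator   = 0.3422 − (0.1455)·1.939736 − (0.1066/3.2942)·1.662100 = 0.006183
denominator = 1 − 1.939736 = -0.939736
p = 0.006183 / -0.939736 = -0.0066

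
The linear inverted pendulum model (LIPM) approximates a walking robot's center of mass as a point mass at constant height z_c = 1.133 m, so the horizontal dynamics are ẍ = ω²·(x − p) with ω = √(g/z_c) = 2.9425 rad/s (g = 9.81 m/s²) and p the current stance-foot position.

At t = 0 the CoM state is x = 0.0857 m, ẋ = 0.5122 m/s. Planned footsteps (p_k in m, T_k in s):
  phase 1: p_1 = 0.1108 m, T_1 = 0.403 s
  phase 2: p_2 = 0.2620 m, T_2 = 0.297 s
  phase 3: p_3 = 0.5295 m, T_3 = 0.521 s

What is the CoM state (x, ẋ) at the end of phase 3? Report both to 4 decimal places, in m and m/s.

x = 1.7388, ẋ = 3.7844

phase 1: p=0.1108, T=0.403, ωT=1.185828, cosh=1.789444, sinh=1.483951; start (x,ẋ)=(0.085700, 0.512200) → end (x,ẋ)=(0.324196, 0.806953)
phase 2: p=0.2620, T=0.297, ωT=0.873922, cosh=1.406802, sinh=0.989490; start (x,ẋ)=(0.324196, 0.806953) → end (x,ẋ)=(0.620856, 1.316311)
phase 3: p=0.5295, T=0.521, ωT=1.533043, cosh=2.424063, sinh=2.208186; start (x,ẋ)=(0.620856, 1.316311) → end (x,ẋ)=(1.738771, 3.784412)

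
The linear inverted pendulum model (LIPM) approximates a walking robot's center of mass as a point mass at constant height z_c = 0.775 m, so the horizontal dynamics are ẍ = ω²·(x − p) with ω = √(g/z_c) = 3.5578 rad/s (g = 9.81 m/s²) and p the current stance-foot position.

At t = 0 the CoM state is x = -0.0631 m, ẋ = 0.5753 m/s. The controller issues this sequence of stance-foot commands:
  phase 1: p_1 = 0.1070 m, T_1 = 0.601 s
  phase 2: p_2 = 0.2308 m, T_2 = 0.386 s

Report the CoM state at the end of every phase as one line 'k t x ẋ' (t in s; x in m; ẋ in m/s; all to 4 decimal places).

phase 1: p=0.1070, T=0.601, ωT=2.138238, cosh=4.301168, sinh=4.183305; start (x,ẋ)=(-0.063100, 0.575300) → end (x,ẋ)=(0.051816, -0.057198)
phase 2: p=0.2308, T=0.386, ωT=1.373311, cosh=2.100834, sinh=1.847567; start (x,ẋ)=(0.051816, -0.057198) → end (x,ẋ)=(-0.174918, -1.296674)

1 0.6010 0.0518 -0.0572
2 0.9870 -0.1749 -1.2967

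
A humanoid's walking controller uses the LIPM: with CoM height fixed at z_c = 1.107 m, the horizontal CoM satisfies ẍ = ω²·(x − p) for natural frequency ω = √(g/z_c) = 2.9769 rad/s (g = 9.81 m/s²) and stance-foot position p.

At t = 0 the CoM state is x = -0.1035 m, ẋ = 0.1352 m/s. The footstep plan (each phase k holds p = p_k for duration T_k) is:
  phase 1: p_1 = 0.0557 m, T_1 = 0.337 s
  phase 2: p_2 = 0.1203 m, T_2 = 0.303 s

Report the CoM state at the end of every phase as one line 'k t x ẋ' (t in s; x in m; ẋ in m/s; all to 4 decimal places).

1 0.3370 -0.1370 -0.3502
2 0.6400 -0.3700 -1.2909

phase 1: p=0.0557, T=0.337, ωT=1.003215, cosh=1.546867, sinh=1.180169; start (x,ẋ)=(-0.103500, 0.135200) → end (x,ẋ)=(-0.136962, -0.350172)
phase 2: p=0.1203, T=0.303, ωT=0.902001, cosh=1.435143, sinh=1.029386; start (x,ẋ)=(-0.136962, -0.350172) → end (x,ẋ)=(-0.369995, -1.290896)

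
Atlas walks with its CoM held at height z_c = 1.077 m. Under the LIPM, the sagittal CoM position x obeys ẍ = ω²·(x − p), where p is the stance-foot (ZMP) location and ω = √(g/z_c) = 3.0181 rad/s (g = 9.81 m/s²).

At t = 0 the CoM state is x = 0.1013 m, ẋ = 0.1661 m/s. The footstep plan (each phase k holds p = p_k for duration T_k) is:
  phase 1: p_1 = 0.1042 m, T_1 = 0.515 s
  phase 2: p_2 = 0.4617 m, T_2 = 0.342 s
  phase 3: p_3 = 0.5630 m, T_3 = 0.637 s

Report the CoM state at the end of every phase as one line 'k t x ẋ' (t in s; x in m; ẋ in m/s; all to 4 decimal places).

phase 1: p=0.1042, T=0.515, ωT=1.554322, cosh=2.471604, sinh=2.260271; start (x,ẋ)=(0.101300, 0.166100) → end (x,ẋ)=(0.221426, 0.390750)
phase 2: p=0.4617, T=0.342, ωT=1.032190, cosh=1.581717, sinh=1.225491; start (x,ẋ)=(0.221426, 0.390750) → end (x,ẋ)=(0.240317, -0.270636)
phase 3: p=0.5630, T=0.637, ωT=1.922530, cosh=3.492236, sinh=3.345999; start (x,ẋ)=(0.240317, -0.270636) → end (x,ẋ)=(-0.863924, -4.203758)

1 0.5150 0.2214 0.3908
2 0.8570 0.2403 -0.2706
3 1.4940 -0.8639 -4.2038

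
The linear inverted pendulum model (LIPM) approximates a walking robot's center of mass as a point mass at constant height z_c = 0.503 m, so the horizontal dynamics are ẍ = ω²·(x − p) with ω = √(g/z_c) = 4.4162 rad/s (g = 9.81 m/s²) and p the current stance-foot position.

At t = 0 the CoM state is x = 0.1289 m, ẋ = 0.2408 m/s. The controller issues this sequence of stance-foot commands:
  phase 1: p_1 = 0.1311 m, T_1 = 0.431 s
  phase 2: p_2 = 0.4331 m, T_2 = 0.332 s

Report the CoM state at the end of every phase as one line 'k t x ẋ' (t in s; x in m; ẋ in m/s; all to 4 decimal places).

1 0.4310 0.3024 0.7938
2 0.7630 0.5035 0.6273

phase 1: p=0.1311, T=0.431, ωT=1.903382, cosh=3.428805, sinh=3.279741; start (x,ẋ)=(0.128900, 0.240800) → end (x,ẋ)=(0.302389, 0.793791)
phase 2: p=0.4331, T=0.332, ωT=1.466178, cosh=2.281726, sinh=2.050920; start (x,ẋ)=(0.302389, 0.793791) → end (x,ẋ)=(0.503498, 0.627334)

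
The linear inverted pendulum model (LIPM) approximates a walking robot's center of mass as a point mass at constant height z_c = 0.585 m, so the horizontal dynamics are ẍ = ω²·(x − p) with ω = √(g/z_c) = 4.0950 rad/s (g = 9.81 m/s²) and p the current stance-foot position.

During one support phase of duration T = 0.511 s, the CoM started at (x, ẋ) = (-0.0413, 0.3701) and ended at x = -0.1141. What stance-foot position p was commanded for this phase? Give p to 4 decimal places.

p = 0.0979

ωT = 4.0950·0.511 = 2.092545; cosh(ωT) = 4.114445, sinh(ωT) = 3.991072
x(T) = p + (x₀−p)·cosh(ωT) + (ẋ₀/ω)·sinh(ωT) ⇒ p·(1 − cosh) = x(T) − x₀·cosh − (ẋ₀/ω)·sinh
numerator   = -0.1141 − (-0.0413)·4.114445 − (0.3701/4.0950)·3.991072 = -0.304881
denominator = 1 − 4.114445 = -3.114445
p = -0.304881 / -3.114445 = 0.0979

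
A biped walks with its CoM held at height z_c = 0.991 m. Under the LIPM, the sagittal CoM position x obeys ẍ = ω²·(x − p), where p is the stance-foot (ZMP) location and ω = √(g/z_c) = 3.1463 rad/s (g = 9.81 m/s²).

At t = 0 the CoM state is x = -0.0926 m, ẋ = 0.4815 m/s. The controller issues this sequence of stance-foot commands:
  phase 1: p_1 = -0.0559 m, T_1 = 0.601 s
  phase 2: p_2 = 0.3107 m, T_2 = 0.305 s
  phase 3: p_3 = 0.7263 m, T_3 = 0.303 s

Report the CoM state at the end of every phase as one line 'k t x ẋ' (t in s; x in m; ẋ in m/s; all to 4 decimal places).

phase 1: p=-0.0559, T=0.601, ωT=1.890926, cosh=3.388217, sinh=3.237286; start (x,ẋ)=(-0.092600, 0.481500) → end (x,ẋ)=(0.315177, 1.257620)
phase 2: p=0.3107, T=0.305, ωT=0.959622, cosh=1.496873, sinh=1.113835; start (x,ẋ)=(0.315177, 1.257620) → end (x,ẋ)=(0.762616, 1.898185)
phase 3: p=0.7263, T=0.303, ωT=0.953329, cosh=1.489894, sinh=1.104438; start (x,ẋ)=(0.762616, 1.898185) → end (x,ẋ)=(1.446723, 2.954289)

1 0.6010 0.3152 1.2576
2 0.9060 0.7626 1.8982
3 1.2090 1.4467 2.9543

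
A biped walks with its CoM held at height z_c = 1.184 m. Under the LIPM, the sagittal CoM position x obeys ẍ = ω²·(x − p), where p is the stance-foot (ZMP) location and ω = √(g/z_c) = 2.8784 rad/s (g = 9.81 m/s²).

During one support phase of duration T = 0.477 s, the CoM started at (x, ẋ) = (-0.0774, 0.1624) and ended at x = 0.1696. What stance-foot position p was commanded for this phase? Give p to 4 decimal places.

p = -0.2072

ωT = 2.8784·0.477 = 1.372997; cosh(ωT) = 2.100254, sinh(ωT) = 1.846908
x(T) = p + (x₀−p)·cosh(ωT) + (ẋ₀/ω)·sinh(ωT) ⇒ p·(1 − cosh) = x(T) − x₀·cosh − (ẋ₀/ω)·sinh
numerator   = 0.1696 − (-0.0774)·2.100254 − (0.1624/2.8784)·1.846908 = 0.227957
denominator = 1 − 2.100254 = -1.100254
p = 0.227957 / -1.100254 = -0.2072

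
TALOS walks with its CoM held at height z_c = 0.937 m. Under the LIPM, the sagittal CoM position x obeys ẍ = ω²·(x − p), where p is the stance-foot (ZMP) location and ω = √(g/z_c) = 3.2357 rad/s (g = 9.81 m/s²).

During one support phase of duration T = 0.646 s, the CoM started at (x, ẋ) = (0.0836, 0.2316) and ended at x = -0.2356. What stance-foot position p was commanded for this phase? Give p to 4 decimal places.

p = 0.2782

ωT = 3.2357·0.646 = 2.090262; cosh(ωT) = 4.105345, sinh(ωT) = 3.981690
x(T) = p + (x₀−p)·cosh(ωT) + (ẋ₀/ω)·sinh(ωT) ⇒ p·(1 − cosh) = x(T) − x₀·cosh − (ẋ₀/ω)·sinh
numerator   = -0.2356 − (0.0836)·4.105345 − (0.2316/3.2357)·3.981690 = -0.863802
denominator = 1 − 4.105345 = -3.105345
p = -0.863802 / -3.105345 = 0.2782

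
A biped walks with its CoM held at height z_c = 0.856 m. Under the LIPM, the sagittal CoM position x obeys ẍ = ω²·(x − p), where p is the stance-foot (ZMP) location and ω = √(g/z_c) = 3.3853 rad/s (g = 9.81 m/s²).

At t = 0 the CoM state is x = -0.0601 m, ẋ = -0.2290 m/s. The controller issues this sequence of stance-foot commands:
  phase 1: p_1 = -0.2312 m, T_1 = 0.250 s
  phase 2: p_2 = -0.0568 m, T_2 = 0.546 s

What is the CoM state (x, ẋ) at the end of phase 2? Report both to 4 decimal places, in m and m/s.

phase 1: p=-0.2312, T=0.250, ωT=0.846325, cosh=1.380027, sinh=0.951038; start (x,ẋ)=(-0.060100, -0.229000) → end (x,ẋ)=(-0.059411, 0.234839)
phase 2: p=-0.0568, T=0.546, ωT=1.848374, cosh=3.253489, sinh=3.095996; start (x,ẋ)=(-0.059411, 0.234839) → end (x,ẋ)=(0.149475, 0.736682)

x = 0.1495, ẋ = 0.7367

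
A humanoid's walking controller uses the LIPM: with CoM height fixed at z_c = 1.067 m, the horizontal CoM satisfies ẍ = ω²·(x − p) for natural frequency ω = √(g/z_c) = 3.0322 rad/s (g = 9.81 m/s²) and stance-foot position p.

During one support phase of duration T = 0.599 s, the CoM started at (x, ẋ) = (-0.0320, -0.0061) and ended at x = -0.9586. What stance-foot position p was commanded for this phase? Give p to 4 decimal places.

ωT = 3.0322·0.599 = 1.816288; cosh(ωT) = 3.155809, sinh(ωT) = 2.993181
x(T) = p + (x₀−p)·cosh(ωT) + (ẋ₀/ω)·sinh(ωT) ⇒ p·(1 − cosh) = x(T) − x₀·cosh − (ẋ₀/ω)·sinh
numerator   = -0.9586 − (-0.0320)·3.155809 − (-0.0061/3.0322)·2.993181 = -0.851593
denominator = 1 − 3.155809 = -2.155809
p = -0.851593 / -2.155809 = 0.3950

p = 0.3950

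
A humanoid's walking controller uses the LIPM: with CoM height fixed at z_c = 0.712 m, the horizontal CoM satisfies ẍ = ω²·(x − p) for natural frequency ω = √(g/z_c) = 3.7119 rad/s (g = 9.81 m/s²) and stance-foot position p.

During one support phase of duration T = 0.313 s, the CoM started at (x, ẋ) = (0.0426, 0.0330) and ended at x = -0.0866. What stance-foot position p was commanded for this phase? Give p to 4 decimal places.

ωT = 3.7119·0.313 = 1.161825; cosh(ωT) = 1.754337, sinh(ωT) = 1.441422
x(T) = p + (x₀−p)·cosh(ωT) + (ẋ₀/ω)·sinh(ωT) ⇒ p·(1 − cosh) = x(T) − x₀·cosh − (ẋ₀/ω)·sinh
numerator   = -0.0866 − (0.0426)·1.754337 − (0.0330/3.7119)·1.441422 = -0.174149
denominator = 1 − 1.754337 = -0.754337
p = -0.174149 / -0.754337 = 0.2309

p = 0.2309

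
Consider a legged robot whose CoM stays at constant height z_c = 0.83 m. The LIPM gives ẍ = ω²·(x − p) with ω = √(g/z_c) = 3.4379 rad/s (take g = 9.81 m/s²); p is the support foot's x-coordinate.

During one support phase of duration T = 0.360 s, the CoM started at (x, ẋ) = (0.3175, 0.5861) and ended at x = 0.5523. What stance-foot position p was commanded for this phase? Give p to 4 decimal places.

p = 0.3570

ωT = 3.4379·0.360 = 1.237644; cosh(ωT) = 1.868774, sinh(ωT) = 1.578707
x(T) = p + (x₀−p)·cosh(ωT) + (ẋ₀/ω)·sinh(ωT) ⇒ p·(1 − cosh) = x(T) − x₀·cosh − (ẋ₀/ω)·sinh
numerator   = 0.5523 − (0.3175)·1.868774 − (0.5861/3.4379)·1.578707 = -0.310177
denominator = 1 − 1.868774 = -0.868774
p = -0.310177 / -0.868774 = 0.3570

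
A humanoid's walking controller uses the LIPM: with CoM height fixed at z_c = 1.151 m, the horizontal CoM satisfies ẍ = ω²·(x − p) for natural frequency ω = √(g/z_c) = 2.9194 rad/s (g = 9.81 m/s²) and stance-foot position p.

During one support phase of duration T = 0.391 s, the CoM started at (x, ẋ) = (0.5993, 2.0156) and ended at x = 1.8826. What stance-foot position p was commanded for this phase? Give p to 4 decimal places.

ωT = 2.9194·0.391 = 1.141485; cosh(ωT) = 1.725380, sinh(ωT) = 1.406036
x(T) = p + (x₀−p)·cosh(ωT) + (ẋ₀/ω)·sinh(ωT) ⇒ p·(1 − cosh) = x(T) − x₀·cosh − (ẋ₀/ω)·sinh
numerator   = 1.8826 − (0.5993)·1.725380 − (2.0156/2.9194)·1.406036 = -0.122170
denominator = 1 − 1.725380 = -0.725380
p = -0.122170 / -0.725380 = 0.1684

p = 0.1684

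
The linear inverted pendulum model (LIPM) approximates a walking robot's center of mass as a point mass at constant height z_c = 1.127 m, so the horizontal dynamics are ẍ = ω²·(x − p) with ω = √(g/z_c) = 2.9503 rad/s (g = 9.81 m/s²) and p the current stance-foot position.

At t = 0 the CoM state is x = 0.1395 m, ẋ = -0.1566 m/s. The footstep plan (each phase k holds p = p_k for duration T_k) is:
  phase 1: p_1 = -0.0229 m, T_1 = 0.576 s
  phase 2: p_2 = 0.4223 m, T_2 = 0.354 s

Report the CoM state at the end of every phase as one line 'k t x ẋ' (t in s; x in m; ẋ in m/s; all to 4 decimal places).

phase 1: p=-0.0229, T=0.576, ωT=1.699373, cosh=2.826657, sinh=2.643859; start (x,ẋ)=(0.139500, -0.156600) → end (x,ẋ)=(0.295815, 0.824094)
phase 2: p=0.4223, T=0.354, ωT=1.044406, cosh=1.596806, sinh=1.244905; start (x,ẋ)=(0.295815, 0.824094) → end (x,ẋ)=(0.568061, 0.851358)

1 0.5760 0.2958 0.8241
2 0.9300 0.5681 0.8514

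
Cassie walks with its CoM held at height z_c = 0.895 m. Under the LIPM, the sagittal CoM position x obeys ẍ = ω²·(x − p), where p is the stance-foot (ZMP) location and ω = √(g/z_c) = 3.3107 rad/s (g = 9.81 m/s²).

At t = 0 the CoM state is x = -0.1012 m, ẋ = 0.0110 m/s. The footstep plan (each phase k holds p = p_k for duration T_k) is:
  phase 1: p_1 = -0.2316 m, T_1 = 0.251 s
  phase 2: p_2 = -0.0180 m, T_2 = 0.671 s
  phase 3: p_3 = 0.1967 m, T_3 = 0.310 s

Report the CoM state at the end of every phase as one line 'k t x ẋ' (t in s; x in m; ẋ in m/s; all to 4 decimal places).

1 0.2510 -0.0504 0.4165
2 0.9220 0.4039 1.4536
3 1.2320 1.0570 3.1231

phase 1: p=-0.2316, T=0.251, ωT=0.830986, cosh=1.365600, sinh=0.929980; start (x,ẋ)=(-0.101200, 0.011000) → end (x,ẋ)=(-0.050436, 0.416508)
phase 2: p=-0.0180, T=0.671, ωT=2.221480, cosh=4.664707, sinh=4.556258; start (x,ẋ)=(-0.050436, 0.416508) → end (x,ẋ)=(0.403904, 1.453614)
phase 3: p=0.1967, T=0.310, ωT=1.026317, cosh=1.574546, sinh=1.216222; start (x,ẋ)=(0.403904, 1.453614) → end (x,ẋ)=(1.056954, 3.123100)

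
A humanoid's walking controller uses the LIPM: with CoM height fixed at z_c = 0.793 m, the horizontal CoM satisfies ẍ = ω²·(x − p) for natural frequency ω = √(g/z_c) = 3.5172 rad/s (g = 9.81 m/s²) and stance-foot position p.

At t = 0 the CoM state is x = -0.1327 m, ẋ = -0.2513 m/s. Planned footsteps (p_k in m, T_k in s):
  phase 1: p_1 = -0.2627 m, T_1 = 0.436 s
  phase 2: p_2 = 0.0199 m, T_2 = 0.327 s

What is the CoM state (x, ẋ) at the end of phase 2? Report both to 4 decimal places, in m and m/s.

phase 1: p=-0.2627, T=0.436, ωT=1.533499, cosh=2.425072, sinh=2.209293; start (x,ẋ)=(-0.132700, -0.251300) → end (x,ẋ)=(-0.105292, 0.400748)
phase 2: p=0.0199, T=0.327, ωT=1.150124, cosh=1.737592, sinh=1.420994; start (x,ẋ)=(-0.105292, 0.400748) → end (x,ẋ)=(-0.035726, 0.070635)

x = -0.0357, ẋ = 0.0706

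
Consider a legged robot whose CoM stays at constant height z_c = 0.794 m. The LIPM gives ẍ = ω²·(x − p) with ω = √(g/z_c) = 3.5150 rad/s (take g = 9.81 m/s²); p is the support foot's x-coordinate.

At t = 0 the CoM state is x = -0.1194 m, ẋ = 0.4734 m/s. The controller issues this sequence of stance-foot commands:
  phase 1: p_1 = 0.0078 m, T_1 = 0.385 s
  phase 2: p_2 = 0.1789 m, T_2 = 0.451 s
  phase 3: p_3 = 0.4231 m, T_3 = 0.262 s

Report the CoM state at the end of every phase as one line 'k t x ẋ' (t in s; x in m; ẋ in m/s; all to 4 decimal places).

1 0.3850 -0.0116 0.1698
2 0.8360 -0.1925 -1.1333
3 1.0980 -0.8132 -3.9353

phase 1: p=0.0078, T=0.385, ωT=1.353275, cosh=2.064236, sinh=1.805843; start (x,ẋ)=(-0.119400, 0.473400) → end (x,ẋ)=(-0.011560, 0.169802)
phase 2: p=0.1789, T=0.451, ωT=1.585265, cosh=2.542739, sinh=2.337846; start (x,ẋ)=(-0.011560, 0.169802) → end (x,ẋ)=(-0.192453, -1.133347)
phase 3: p=0.4231, T=0.262, ωT=0.920930, cosh=1.454887, sinh=1.056738; start (x,ẋ)=(-0.192453, -1.133347) → end (x,ẋ)=(-0.813186, -3.935325)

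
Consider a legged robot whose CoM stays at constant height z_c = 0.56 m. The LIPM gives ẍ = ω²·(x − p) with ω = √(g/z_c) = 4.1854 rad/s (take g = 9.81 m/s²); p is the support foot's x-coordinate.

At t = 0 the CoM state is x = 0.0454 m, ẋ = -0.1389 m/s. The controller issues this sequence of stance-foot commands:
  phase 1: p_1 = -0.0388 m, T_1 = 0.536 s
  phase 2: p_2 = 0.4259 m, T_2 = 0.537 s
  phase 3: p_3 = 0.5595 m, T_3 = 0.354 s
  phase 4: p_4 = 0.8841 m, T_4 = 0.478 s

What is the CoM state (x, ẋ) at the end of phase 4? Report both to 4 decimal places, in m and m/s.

phase 1: p=-0.0388, T=0.536, ωT=2.243374, cosh=4.765591, sinh=4.659491; start (x,ẋ)=(0.045400, -0.138900) → end (x,ẋ)=(0.207829, 0.980114)
phase 2: p=0.4259, T=0.537, ωT=2.247560, cosh=4.785134, sinh=4.679478; start (x,ẋ)=(0.207829, 0.980114) → end (x,ẋ)=(0.478216, 0.418953)
phase 3: p=0.5595, T=0.354, ωT=1.481632, cosh=2.313693, sinh=2.086426; start (x,ẋ)=(0.478216, 0.418953) → end (x,ẋ)=(0.580283, 0.259515)
phase 4: p=0.8841, T=0.478, ωT=2.000621, cosh=3.764449, sinh=3.629198; start (x,ẋ)=(0.580283, 0.259515) → end (x,ẋ)=(-0.034578, -3.637948)

x = -0.0346, ẋ = -3.6379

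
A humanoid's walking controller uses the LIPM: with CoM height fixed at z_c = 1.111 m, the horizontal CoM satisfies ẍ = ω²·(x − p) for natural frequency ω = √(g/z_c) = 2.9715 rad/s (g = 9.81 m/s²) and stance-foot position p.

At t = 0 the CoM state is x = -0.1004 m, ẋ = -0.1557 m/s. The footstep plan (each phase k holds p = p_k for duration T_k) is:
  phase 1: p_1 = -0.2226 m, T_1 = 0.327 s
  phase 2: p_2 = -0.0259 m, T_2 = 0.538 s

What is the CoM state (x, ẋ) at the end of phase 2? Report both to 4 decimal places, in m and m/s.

phase 1: p=-0.2226, T=0.327, ωT=0.971680, cosh=1.510414, sinh=1.131967; start (x,ẋ)=(-0.100400, -0.155700) → end (x,ẋ)=(-0.097340, 0.175865)
phase 2: p=-0.0259, T=0.538, ωT=1.598667, cosh=2.574300, sinh=2.372134; start (x,ẋ)=(-0.097340, 0.175865) → end (x,ẋ)=(-0.069415, -0.050835)

x = -0.0694, ẋ = -0.0508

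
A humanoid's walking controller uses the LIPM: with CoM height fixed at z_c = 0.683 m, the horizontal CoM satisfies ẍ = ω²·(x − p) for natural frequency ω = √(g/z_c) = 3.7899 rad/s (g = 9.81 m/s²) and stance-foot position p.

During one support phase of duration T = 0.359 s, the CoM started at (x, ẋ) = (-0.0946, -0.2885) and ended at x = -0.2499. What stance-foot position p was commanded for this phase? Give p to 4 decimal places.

ωT = 3.7899·0.359 = 1.360574; cosh(ωT) = 2.077472, sinh(ωT) = 1.820959
x(T) = p + (x₀−p)·cosh(ωT) + (ẋ₀/ω)·sinh(ωT) ⇒ p·(1 − cosh) = x(T) − x₀·cosh − (ẋ₀/ω)·sinh
numerator   = -0.2499 − (-0.0946)·2.077472 − (-0.2885/3.7899)·1.820959 = 0.085246
denominator = 1 − 2.077472 = -1.077472
p = 0.085246 / -1.077472 = -0.0791

p = -0.0791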